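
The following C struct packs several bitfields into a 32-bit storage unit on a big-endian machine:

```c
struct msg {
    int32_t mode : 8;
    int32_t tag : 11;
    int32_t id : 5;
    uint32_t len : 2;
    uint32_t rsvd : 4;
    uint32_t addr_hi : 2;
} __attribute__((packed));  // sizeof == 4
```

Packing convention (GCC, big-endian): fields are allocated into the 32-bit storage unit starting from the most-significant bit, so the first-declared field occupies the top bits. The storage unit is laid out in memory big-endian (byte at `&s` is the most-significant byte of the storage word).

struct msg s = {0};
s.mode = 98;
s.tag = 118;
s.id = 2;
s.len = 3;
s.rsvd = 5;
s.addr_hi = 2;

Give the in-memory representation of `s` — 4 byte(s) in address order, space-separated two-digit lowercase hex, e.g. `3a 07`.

62 0e c2 d6

mode:8 = 98 → 0x62 << 24 → word 0x62000000
tag:11 = 118 → 0x76 << 13 → word 0x620ec000
id:5 = 2 → 0x2 << 8 → word 0x620ec200
len:2 = 3 → 0x3 << 6 → word 0x620ec2c0
rsvd:4 = 5 → 0x5 << 2 → word 0x620ec2d4
addr_hi:2 = 2 → 0x2 << 0 → word 0x620ec2d6
word = 0x620ec2d6 → big-endian bytes:
  [0]=0x62  [1]=0x0e  [2]=0xc2  [3]=0xd6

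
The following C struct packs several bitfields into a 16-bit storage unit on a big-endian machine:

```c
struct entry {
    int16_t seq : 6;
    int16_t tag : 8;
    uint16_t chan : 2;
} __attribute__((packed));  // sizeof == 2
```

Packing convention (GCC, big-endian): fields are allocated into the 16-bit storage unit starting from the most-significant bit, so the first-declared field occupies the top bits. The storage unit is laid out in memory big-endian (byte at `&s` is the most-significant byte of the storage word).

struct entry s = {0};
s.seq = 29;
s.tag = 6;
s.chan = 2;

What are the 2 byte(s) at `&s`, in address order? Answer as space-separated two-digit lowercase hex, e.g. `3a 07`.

74 1a

[10+:6] seq=29 & 0x3f = 0x1d; word=0x7400
[2+:8] tag=6 & 0xff = 0x6; word=0x7418
[0+:2] chan=2 & 0x3 = 0x2; word=0x741a
word = 0x741a → big-endian bytes:
  [0]=0x74  [1]=0x1a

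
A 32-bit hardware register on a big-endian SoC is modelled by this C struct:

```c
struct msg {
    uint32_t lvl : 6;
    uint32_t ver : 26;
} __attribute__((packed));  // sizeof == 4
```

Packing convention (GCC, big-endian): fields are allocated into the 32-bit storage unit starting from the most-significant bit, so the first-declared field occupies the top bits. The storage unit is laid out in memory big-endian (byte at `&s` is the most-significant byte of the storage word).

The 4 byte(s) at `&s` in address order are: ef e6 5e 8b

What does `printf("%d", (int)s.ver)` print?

65429131

[0]=0xef [1]=0xe6 [2]=0x5e [3]=0x8b (big-endian) → word 0xefe65e8b
lvl [26+:6] = (word>>26) & 0x3f = 59
ver [0+:26] = (word>>0) & 0x3ffffff = 65429131  ←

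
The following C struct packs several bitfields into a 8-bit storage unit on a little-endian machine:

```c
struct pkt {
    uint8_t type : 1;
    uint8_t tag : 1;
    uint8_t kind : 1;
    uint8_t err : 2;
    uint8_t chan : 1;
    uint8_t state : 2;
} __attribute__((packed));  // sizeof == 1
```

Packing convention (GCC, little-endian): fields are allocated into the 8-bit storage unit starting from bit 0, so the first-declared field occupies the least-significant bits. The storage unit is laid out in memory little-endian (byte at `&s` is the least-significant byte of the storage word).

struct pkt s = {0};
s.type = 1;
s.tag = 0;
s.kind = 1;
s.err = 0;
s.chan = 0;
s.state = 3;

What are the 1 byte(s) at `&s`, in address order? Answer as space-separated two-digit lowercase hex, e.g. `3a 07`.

type:1 = 1 → 0x1 << 0 → word 0x01
tag:1 = 0 → 0x0 << 1 → word 0x01
kind:1 = 1 → 0x1 << 2 → word 0x05
err:2 = 0 → 0x0 << 3 → word 0x05
chan:1 = 0 → 0x0 << 5 → word 0x05
state:2 = 3 → 0x3 << 6 → word 0xc5
word = 0xc5 → little-endian bytes:
  [0]=0xc5

c5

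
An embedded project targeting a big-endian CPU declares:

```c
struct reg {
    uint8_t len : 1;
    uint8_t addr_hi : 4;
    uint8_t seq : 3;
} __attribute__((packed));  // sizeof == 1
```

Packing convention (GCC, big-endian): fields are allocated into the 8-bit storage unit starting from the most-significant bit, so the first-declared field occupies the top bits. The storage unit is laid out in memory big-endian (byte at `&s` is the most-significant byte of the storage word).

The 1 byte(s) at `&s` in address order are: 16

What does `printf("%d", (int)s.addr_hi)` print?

2

[0]=0x16 (big-endian) → word 0x16
len:1 @ bit 7 → (0x16>>7)&0x1 = 0x0
addr_hi:4 @ bit 3 → (0x16>>3)&0xf = 0x2  ←
seq:3 @ bit 0 → (0x16>>0)&0x7 = 0x6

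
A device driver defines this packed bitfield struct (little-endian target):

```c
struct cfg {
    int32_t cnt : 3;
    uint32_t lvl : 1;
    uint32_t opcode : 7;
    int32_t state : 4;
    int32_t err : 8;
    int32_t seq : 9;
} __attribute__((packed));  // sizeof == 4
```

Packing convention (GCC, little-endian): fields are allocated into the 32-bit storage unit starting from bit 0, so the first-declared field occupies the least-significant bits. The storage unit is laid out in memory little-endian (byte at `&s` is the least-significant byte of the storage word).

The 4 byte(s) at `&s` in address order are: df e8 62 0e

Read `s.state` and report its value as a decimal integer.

-3

[0]=0xdf [1]=0xe8 [2]=0x62 [3]=0x0e (little-endian) → word 0x0e62e8df
cnt:3 @ bit 0 → (0x0e62e8df>>0)&0x7 = 0x7
lvl:1 @ bit 3 → (0x0e62e8df>>3)&0x1 = 0x1
opcode:7 @ bit 4 → (0x0e62e8df>>4)&0x7f = 0xd
state:4 @ bit 11 → (0x0e62e8df>>11)&0xf = 0xd  ←
err:8 @ bit 15 → (0x0e62e8df>>15)&0xff = 0xc5
seq:9 @ bit 23 → (0x0e62e8df>>23)&0x1ff = 0x1c
state signed 4b, MSB=1: 13 - 16 = -3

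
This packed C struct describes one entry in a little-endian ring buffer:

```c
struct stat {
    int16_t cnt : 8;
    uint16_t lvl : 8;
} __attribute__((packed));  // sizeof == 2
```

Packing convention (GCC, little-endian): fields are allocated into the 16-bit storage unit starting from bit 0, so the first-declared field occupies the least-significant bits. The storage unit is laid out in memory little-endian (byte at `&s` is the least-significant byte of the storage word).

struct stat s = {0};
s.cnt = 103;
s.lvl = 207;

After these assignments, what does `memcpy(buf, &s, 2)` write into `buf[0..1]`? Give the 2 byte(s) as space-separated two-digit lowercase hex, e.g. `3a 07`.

67 cf

cnt:8 = 103 → 0x67 << 0 → word 0x0067
lvl:8 = 207 → 0xcf << 8 → word 0xcf67
word = 0xcf67 → little-endian bytes:
  [0]=0x67  [1]=0xcf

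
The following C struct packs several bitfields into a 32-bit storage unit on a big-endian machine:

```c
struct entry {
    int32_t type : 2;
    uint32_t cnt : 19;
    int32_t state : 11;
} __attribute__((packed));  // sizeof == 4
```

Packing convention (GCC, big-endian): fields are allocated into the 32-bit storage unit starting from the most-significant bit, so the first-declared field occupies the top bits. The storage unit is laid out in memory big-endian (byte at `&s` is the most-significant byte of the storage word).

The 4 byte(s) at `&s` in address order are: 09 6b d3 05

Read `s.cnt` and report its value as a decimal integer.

77178

[0]=0x09 [1]=0x6b [2]=0xd3 [3]=0x05 (big-endian) → word 0x096bd305
type [30+:2] = (word>>30) & 0x3 = 0
cnt [11+:19] = (word>>11) & 0x7ffff = 77178  ←
state [0+:11] = (word>>0) & 0x7ff = 773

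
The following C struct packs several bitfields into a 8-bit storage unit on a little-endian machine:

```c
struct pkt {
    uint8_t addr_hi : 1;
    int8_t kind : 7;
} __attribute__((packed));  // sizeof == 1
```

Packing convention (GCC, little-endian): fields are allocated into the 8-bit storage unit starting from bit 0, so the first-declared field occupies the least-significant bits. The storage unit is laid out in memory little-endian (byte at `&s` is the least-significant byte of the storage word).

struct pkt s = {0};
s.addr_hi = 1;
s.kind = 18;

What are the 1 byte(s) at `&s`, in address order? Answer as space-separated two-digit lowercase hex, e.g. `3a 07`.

25

addr_hi:1 = 1 → 0x1 << 0 → word 0x01
kind:7 = 18 → 0x12 << 1 → word 0x25
word = 0x25 → little-endian bytes:
  [0]=0x25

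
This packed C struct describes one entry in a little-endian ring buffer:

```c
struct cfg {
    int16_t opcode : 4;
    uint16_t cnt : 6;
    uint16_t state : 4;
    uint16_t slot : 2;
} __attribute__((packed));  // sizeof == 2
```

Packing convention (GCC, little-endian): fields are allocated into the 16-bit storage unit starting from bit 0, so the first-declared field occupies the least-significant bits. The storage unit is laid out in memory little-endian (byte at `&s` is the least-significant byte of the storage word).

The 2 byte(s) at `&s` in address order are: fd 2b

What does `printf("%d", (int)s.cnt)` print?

[0]=0xfd [1]=0x2b (little-endian) → word 0x2bfd
opcode:4 @ bit 0 → (0x2bfd>>0)&0xf = 0xd
cnt:6 @ bit 4 → (0x2bfd>>4)&0x3f = 0x3f  ←
state:4 @ bit 10 → (0x2bfd>>10)&0xf = 0xa
slot:2 @ bit 14 → (0x2bfd>>14)&0x3 = 0x0

63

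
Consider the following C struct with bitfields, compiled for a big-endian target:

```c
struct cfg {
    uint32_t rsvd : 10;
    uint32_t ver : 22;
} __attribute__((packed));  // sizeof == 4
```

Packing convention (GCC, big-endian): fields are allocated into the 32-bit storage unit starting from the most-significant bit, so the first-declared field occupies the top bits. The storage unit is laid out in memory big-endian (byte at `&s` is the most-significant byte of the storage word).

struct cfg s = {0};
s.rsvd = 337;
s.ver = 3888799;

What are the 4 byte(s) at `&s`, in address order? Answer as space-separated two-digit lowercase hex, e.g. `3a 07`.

[22+:10] rsvd=337 & 0x3ff = 0x151; word=0x54400000
[0+:22] ver=3888799 & 0x3fffff = 0x3b569f; word=0x547b569f
word = 0x547b569f → big-endian bytes:
  [0]=0x54  [1]=0x7b  [2]=0x56  [3]=0x9f

54 7b 56 9f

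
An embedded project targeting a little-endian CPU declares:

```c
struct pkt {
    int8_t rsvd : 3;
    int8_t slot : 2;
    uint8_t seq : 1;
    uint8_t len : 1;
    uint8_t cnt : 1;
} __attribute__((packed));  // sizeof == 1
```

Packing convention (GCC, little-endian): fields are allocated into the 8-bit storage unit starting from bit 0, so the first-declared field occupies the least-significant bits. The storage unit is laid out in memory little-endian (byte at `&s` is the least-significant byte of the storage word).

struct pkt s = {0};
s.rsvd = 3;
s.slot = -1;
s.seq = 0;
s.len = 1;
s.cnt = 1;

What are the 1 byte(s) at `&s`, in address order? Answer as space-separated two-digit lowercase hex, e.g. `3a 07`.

[0+:3] rsvd=3 & 0x7 = 0x3; word=0x03
[3+:2] slot=-1 & 0x3 = 0x3; word=0x1b
[5+:1] seq=0 & 0x1 = 0x0; word=0x1b
[6+:1] len=1 & 0x1 = 0x1; word=0x5b
[7+:1] cnt=1 & 0x1 = 0x1; word=0xdb
word = 0xdb → little-endian bytes:
  [0]=0xdb

db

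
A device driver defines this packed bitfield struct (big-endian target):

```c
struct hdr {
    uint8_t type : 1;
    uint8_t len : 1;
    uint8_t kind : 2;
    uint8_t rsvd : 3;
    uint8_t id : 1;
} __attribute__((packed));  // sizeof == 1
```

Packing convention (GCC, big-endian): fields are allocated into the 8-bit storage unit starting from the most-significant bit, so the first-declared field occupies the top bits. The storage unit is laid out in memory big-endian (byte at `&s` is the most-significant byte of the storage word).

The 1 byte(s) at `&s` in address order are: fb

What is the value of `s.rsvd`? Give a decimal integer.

5

[0]=0xfb (big-endian) → word 0xfb
type:1 @ bit 7 → (0xfb>>7)&0x1 = 0x1
len:1 @ bit 6 → (0xfb>>6)&0x1 = 0x1
kind:2 @ bit 4 → (0xfb>>4)&0x3 = 0x3
rsvd:3 @ bit 1 → (0xfb>>1)&0x7 = 0x5  ←
id:1 @ bit 0 → (0xfb>>0)&0x1 = 0x1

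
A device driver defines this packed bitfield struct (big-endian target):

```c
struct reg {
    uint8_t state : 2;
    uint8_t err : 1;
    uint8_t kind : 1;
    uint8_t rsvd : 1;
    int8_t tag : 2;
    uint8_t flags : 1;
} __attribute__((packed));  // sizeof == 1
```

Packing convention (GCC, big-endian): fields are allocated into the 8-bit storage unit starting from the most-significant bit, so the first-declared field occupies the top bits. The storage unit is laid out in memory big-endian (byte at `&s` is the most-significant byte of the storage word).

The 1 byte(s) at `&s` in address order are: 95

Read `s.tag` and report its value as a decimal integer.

[0]=0x95 (big-endian) → word 0x95
state:2 @ bit 6 → (0x95>>6)&0x3 = 0x2
err:1 @ bit 5 → (0x95>>5)&0x1 = 0x0
kind:1 @ bit 4 → (0x95>>4)&0x1 = 0x1
rsvd:1 @ bit 3 → (0x95>>3)&0x1 = 0x0
tag:2 @ bit 1 → (0x95>>1)&0x3 = 0x2  ←
flags:1 @ bit 0 → (0x95>>0)&0x1 = 0x1
tag signed 2b, MSB=1: 2 - 4 = -2

-2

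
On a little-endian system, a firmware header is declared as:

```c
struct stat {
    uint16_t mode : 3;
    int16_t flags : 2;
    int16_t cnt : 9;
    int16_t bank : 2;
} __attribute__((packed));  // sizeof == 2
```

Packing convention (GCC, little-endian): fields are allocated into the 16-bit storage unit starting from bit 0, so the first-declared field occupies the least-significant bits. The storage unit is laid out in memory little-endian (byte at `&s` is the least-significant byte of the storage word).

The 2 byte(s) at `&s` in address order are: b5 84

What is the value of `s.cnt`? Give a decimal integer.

[0]=0xb5 [1]=0x84 (little-endian) → word 0x84b5
mode [0+:3] = (word>>0) & 0x7 = 5
flags [3+:2] = (word>>3) & 0x3 = 2
cnt [5+:9] = (word>>5) & 0x1ff = 37  ←
bank [14+:2] = (word>>14) & 0x3 = 2
cnt signed 9b, MSB=0: value = 37

37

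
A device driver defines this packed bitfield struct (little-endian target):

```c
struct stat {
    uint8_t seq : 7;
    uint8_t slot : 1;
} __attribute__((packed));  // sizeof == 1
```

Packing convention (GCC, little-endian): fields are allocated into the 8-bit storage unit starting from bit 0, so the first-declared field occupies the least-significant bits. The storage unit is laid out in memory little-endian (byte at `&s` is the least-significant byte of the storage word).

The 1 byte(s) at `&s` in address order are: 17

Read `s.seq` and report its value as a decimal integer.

[0]=0x17 (little-endian) → word 0x17
seq [0+:7] = (word>>0) & 0x7f = 23  ←
slot [7+:1] = (word>>7) & 0x1 = 0

23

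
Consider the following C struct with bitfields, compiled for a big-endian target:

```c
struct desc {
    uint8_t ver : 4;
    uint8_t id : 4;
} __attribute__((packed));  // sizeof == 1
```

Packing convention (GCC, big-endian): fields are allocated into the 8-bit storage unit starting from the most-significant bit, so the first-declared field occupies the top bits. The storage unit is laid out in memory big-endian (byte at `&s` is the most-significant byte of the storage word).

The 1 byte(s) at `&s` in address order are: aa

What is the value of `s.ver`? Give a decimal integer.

10

[0]=0xaa (big-endian) → word 0xaa
ver:4 @ bit 4 → (0xaa>>4)&0xf = 0xa  ←
id:4 @ bit 0 → (0xaa>>0)&0xf = 0xa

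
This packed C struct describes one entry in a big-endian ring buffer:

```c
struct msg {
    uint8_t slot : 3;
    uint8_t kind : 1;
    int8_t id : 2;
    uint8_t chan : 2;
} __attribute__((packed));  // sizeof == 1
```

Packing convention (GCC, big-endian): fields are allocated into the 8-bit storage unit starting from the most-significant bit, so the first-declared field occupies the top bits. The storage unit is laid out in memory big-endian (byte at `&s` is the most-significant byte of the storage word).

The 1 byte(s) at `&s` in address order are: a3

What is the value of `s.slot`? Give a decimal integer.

[0]=0xa3 (big-endian) → word 0xa3
slot:3 @ bit 5 → (0xa3>>5)&0x7 = 0x5  ←
kind:1 @ bit 4 → (0xa3>>4)&0x1 = 0x0
id:2 @ bit 2 → (0xa3>>2)&0x3 = 0x0
chan:2 @ bit 0 → (0xa3>>0)&0x3 = 0x3

5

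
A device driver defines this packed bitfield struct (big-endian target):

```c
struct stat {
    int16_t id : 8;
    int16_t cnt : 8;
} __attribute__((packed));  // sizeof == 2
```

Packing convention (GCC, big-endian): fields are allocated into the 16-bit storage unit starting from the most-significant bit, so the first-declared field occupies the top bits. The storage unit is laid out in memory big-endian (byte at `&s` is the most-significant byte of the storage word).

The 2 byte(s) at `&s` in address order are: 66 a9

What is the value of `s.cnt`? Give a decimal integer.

[0]=0x66 [1]=0xa9 (big-endian) → word 0x66a9
id [8+:8] = (word>>8) & 0xff = 102
cnt [0+:8] = (word>>0) & 0xff = 169  ←
cnt signed 8b, MSB=1: 169 - 256 = -87

-87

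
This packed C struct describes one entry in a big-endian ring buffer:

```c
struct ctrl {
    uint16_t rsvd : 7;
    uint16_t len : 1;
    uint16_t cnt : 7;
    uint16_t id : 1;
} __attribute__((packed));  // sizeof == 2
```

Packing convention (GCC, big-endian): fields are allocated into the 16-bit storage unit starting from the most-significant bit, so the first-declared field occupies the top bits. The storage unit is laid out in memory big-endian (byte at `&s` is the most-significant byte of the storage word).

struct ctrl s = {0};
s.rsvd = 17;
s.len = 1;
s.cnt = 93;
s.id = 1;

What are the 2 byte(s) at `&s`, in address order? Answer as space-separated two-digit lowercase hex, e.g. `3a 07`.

23 bb

rsvd (7b) val=17 bits=0x11 at bit 9: 0x2200
len (1b) val=1 bits=0x1 at bit 8: 0x2300
cnt (7b) val=93 bits=0x5d at bit 1: 0x23ba
id (1b) val=1 bits=0x1 at bit 0: 0x23bb
word = 0x23bb → big-endian bytes:
  [0]=0x23  [1]=0xbb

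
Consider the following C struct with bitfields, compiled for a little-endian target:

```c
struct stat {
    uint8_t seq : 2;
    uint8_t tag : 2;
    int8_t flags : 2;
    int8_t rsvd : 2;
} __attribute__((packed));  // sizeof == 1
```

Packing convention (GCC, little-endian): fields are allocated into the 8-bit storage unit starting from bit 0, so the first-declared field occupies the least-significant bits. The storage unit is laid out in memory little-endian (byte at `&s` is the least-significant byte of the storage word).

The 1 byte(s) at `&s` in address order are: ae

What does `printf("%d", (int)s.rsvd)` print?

[0]=0xae (little-endian) → word 0xae
seq:2 @ bit 0 → (0xae>>0)&0x3 = 0x2
tag:2 @ bit 2 → (0xae>>2)&0x3 = 0x3
flags:2 @ bit 4 → (0xae>>4)&0x3 = 0x2
rsvd:2 @ bit 6 → (0xae>>6)&0x3 = 0x2  ←
rsvd signed 2b, MSB=1: 2 - 4 = -2

-2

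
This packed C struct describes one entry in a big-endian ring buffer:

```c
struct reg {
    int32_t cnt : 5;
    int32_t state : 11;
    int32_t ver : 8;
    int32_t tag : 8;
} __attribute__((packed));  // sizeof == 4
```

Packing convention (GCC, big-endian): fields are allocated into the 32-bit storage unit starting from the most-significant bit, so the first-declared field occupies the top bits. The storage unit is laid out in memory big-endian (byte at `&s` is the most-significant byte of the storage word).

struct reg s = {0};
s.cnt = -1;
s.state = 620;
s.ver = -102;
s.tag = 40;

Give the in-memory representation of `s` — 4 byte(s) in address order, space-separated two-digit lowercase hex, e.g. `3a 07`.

fa 6c 9a 28

cnt:5 = -1 → 0x1f << 27 → word 0xf8000000
state:11 = 620 → 0x26c << 16 → word 0xfa6c0000
ver:8 = -102 → 0x9a << 8 → word 0xfa6c9a00
tag:8 = 40 → 0x28 << 0 → word 0xfa6c9a28
word = 0xfa6c9a28 → big-endian bytes:
  [0]=0xfa  [1]=0x6c  [2]=0x9a  [3]=0x28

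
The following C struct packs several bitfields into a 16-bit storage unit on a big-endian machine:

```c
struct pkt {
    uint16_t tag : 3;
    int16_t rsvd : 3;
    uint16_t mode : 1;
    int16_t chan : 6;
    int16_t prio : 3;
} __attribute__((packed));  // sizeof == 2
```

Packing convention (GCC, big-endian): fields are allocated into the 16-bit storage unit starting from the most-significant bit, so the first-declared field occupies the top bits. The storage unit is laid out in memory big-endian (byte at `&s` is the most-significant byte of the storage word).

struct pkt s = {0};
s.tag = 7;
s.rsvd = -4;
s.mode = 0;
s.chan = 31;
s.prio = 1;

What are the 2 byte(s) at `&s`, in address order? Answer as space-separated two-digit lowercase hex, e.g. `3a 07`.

f0 f9

[13+:3] tag=7 & 0x7 = 0x7; word=0xe000
[10+:3] rsvd=-4 & 0x7 = 0x4; word=0xf000
[9+:1] mode=0 & 0x1 = 0x0; word=0xf000
[3+:6] chan=31 & 0x3f = 0x1f; word=0xf0f8
[0+:3] prio=1 & 0x7 = 0x1; word=0xf0f9
word = 0xf0f9 → big-endian bytes:
  [0]=0xf0  [1]=0xf9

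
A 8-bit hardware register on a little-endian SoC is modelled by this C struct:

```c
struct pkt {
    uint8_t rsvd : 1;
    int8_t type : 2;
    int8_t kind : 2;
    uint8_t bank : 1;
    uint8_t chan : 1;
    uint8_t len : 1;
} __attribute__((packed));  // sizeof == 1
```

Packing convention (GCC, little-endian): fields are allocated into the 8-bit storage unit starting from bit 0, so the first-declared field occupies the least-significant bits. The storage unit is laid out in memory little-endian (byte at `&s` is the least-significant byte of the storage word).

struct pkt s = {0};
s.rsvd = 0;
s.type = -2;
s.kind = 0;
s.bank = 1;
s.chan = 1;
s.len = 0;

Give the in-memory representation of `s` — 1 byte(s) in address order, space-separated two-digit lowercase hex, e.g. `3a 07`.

rsvd:1 = 0 → 0x0 << 0 → word 0x00
type:2 = -2 → 0x2 << 1 → word 0x04
kind:2 = 0 → 0x0 << 3 → word 0x04
bank:1 = 1 → 0x1 << 5 → word 0x24
chan:1 = 1 → 0x1 << 6 → word 0x64
len:1 = 0 → 0x0 << 7 → word 0x64
word = 0x64 → little-endian bytes:
  [0]=0x64

64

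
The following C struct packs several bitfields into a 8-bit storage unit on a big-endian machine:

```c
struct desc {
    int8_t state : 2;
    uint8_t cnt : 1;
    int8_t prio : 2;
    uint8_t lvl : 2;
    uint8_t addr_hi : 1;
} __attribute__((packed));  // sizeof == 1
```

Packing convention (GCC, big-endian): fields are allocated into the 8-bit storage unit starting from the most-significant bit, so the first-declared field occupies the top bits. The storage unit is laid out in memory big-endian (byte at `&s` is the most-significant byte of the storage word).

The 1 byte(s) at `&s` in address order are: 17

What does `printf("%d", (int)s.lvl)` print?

[0]=0x17 (big-endian) → word 0x17
state [6+:2] = (word>>6) & 0x3 = 0
cnt [5+:1] = (word>>5) & 0x1 = 0
prio [3+:2] = (word>>3) & 0x3 = 2
lvl [1+:2] = (word>>1) & 0x3 = 3  ←
addr_hi [0+:1] = (word>>0) & 0x1 = 1

3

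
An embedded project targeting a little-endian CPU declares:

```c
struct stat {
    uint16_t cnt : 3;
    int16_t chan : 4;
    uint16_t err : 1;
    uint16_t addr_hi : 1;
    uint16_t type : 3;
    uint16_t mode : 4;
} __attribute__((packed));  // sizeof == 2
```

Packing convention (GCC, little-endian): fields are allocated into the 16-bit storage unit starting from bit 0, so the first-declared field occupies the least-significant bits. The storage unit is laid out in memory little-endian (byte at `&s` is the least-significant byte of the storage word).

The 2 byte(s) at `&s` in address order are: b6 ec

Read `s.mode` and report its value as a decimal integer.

[0]=0xb6 [1]=0xec (little-endian) → word 0xecb6
cnt [0+:3] = (word>>0) & 0x7 = 6
chan [3+:4] = (word>>3) & 0xf = 6
err [7+:1] = (word>>7) & 0x1 = 1
addr_hi [8+:1] = (word>>8) & 0x1 = 0
type [9+:3] = (word>>9) & 0x7 = 6
mode [12+:4] = (word>>12) & 0xf = 14  ←

14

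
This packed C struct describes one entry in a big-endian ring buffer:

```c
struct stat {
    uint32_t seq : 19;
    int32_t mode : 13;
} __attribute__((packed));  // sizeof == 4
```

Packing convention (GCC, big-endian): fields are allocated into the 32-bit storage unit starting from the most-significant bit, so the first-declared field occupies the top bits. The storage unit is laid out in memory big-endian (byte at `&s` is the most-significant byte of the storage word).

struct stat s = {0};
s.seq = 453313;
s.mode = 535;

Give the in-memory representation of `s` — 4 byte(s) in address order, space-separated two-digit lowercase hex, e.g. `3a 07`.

dd 58 22 17

seq (19b) val=453313 bits=0x6eac1 at bit 13: 0xdd582000
mode (13b) val=535 bits=0x217 at bit 0: 0xdd582217
word = 0xdd582217 → big-endian bytes:
  [0]=0xdd  [1]=0x58  [2]=0x22  [3]=0x17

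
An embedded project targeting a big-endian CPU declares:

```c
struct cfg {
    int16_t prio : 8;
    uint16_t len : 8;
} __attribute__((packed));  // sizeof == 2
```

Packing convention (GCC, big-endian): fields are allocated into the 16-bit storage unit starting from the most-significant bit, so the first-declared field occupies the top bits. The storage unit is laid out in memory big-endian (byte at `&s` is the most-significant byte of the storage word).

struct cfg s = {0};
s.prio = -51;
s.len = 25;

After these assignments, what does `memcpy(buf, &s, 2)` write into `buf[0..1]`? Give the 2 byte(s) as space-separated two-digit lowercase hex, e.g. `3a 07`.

[8+:8] prio=-51 & 0xff = 0xcd; word=0xcd00
[0+:8] len=25 & 0xff = 0x19; word=0xcd19
word = 0xcd19 → big-endian bytes:
  [0]=0xcd  [1]=0x19

cd 19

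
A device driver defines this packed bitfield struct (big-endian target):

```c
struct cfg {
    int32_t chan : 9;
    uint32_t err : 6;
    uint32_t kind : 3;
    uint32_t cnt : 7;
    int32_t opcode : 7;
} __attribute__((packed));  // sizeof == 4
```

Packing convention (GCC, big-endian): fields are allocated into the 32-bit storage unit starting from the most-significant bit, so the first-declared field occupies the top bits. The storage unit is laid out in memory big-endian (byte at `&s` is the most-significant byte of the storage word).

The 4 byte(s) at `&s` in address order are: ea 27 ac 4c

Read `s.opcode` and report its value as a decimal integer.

-52

[0]=0xea [1]=0x27 [2]=0xac [3]=0x4c (big-endian) → word 0xea27ac4c
chan:9 @ bit 23 → (0xea27ac4c>>23)&0x1ff = 0x1d4
err:6 @ bit 17 → (0xea27ac4c>>17)&0x3f = 0x13
kind:3 @ bit 14 → (0xea27ac4c>>14)&0x7 = 0x6
cnt:7 @ bit 7 → (0xea27ac4c>>7)&0x7f = 0x58
opcode:7 @ bit 0 → (0xea27ac4c>>0)&0x7f = 0x4c  ←
opcode signed 7b, MSB=1: 76 - 128 = -52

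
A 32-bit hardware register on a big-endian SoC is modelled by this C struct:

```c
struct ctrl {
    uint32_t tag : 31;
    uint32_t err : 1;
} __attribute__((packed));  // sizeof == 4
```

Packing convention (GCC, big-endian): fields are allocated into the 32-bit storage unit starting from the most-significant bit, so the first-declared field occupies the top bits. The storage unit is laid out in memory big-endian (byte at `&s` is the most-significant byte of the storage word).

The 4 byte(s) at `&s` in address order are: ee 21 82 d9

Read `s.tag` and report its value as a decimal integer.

[0]=0xee [1]=0x21 [2]=0x82 [3]=0xd9 (big-endian) → word 0xee2182d9
tag [1+:31] = (word>>1) & 0x7fffffff = 1997586796  ←
err [0+:1] = (word>>0) & 0x1 = 1

1997586796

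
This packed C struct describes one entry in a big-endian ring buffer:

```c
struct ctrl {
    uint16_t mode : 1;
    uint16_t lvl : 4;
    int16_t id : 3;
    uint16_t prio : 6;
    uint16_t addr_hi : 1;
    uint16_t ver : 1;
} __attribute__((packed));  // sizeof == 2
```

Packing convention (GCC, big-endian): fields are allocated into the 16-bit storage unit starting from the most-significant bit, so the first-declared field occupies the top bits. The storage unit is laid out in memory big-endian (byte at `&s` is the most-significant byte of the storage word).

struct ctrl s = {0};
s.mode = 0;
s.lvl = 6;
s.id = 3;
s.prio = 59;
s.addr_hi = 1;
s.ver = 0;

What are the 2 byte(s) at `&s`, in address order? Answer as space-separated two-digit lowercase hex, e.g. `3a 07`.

33 ee

mode (1b) val=0 bits=0x0 at bit 15: 0x0000
lvl (4b) val=6 bits=0x6 at bit 11: 0x3000
id (3b) val=3 bits=0x3 at bit 8: 0x3300
prio (6b) val=59 bits=0x3b at bit 2: 0x33ec
addr_hi (1b) val=1 bits=0x1 at bit 1: 0x33ee
ver (1b) val=0 bits=0x0 at bit 0: 0x33ee
word = 0x33ee → big-endian bytes:
  [0]=0x33  [1]=0xee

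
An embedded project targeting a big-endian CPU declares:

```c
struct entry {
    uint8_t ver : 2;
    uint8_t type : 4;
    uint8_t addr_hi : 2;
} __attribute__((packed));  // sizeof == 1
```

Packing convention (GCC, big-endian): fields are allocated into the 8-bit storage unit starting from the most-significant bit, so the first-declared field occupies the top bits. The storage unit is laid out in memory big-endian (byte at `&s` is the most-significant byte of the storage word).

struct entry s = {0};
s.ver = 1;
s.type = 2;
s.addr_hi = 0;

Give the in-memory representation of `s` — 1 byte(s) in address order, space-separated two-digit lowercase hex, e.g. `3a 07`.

48

ver (2b) val=1 bits=0x1 at bit 6: 0x40
type (4b) val=2 bits=0x2 at bit 2: 0x48
addr_hi (2b) val=0 bits=0x0 at bit 0: 0x48
word = 0x48 → big-endian bytes:
  [0]=0x48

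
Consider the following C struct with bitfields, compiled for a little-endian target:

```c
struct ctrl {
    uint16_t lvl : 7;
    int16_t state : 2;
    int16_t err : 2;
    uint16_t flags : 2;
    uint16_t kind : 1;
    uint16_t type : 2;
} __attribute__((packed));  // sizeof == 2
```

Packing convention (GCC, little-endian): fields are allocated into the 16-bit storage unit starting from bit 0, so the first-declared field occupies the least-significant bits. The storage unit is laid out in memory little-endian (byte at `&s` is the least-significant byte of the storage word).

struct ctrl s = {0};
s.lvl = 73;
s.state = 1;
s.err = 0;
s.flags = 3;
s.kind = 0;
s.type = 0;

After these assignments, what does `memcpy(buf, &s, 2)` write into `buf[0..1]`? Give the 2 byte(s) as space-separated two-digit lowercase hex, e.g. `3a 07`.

[0+:7] lvl=73 & 0x7f = 0x49; word=0x0049
[7+:2] state=1 & 0x3 = 0x1; word=0x00c9
[9+:2] err=0 & 0x3 = 0x0; word=0x00c9
[11+:2] flags=3 & 0x3 = 0x3; word=0x18c9
[13+:1] kind=0 & 0x1 = 0x0; word=0x18c9
[14+:2] type=0 & 0x3 = 0x0; word=0x18c9
word = 0x18c9 → little-endian bytes:
  [0]=0xc9  [1]=0x18

c9 18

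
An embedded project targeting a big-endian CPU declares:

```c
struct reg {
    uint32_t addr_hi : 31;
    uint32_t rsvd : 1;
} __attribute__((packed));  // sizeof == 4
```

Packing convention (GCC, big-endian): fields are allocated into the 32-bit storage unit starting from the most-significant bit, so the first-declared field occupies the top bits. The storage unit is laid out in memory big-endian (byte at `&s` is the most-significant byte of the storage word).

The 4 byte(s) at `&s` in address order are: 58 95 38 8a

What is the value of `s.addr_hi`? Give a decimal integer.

[0]=0x58 [1]=0x95 [2]=0x38 [3]=0x8a (big-endian) → word 0x5895388a
addr_hi [1+:31] = (word>>1) & 0x7fffffff = 743087173  ←
rsvd [0+:1] = (word>>0) & 0x1 = 0

743087173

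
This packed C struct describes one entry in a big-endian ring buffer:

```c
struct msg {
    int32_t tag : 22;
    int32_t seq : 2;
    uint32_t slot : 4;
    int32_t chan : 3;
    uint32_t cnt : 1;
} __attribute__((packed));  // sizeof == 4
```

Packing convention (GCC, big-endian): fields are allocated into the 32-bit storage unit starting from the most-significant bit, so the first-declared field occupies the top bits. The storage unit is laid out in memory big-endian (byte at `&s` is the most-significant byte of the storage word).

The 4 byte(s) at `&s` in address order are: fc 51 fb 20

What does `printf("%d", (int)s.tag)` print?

[0]=0xfc [1]=0x51 [2]=0xfb [3]=0x20 (big-endian) → word 0xfc51fb20
tag [10+:22] = (word>>10) & 0x3fffff = 4134014  ←
seq [8+:2] = (word>>8) & 0x3 = 3
slot [4+:4] = (word>>4) & 0xf = 2
chan [1+:3] = (word>>1) & 0x7 = 0
cnt [0+:1] = (word>>0) & 0x1 = 0
tag signed 22b, MSB=1: 4134014 - 4194304 = -60290

-60290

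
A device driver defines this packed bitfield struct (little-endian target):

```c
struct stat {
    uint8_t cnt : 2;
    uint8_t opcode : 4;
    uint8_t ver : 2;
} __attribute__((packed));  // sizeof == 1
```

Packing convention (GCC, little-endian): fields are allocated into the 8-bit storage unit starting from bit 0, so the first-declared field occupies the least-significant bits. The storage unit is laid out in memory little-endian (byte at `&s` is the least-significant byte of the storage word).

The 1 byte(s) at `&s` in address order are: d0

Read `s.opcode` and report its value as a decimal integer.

4

[0]=0xd0 (little-endian) → word 0xd0
cnt:2 @ bit 0 → (0xd0>>0)&0x3 = 0x0
opcode:4 @ bit 2 → (0xd0>>2)&0xf = 0x4  ←
ver:2 @ bit 6 → (0xd0>>6)&0x3 = 0x3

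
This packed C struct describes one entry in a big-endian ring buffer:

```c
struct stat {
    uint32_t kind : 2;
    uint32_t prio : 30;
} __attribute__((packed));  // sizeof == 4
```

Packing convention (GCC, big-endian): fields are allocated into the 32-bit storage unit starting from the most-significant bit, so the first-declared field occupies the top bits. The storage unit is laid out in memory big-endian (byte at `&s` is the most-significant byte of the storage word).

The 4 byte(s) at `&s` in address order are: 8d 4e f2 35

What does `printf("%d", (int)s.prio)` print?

[0]=0x8d [1]=0x4e [2]=0xf2 [3]=0x35 (big-endian) → word 0x8d4ef235
kind [30+:2] = (word>>30) & 0x3 = 2
prio [0+:30] = (word>>0) & 0x3fffffff = 223277621  ←

223277621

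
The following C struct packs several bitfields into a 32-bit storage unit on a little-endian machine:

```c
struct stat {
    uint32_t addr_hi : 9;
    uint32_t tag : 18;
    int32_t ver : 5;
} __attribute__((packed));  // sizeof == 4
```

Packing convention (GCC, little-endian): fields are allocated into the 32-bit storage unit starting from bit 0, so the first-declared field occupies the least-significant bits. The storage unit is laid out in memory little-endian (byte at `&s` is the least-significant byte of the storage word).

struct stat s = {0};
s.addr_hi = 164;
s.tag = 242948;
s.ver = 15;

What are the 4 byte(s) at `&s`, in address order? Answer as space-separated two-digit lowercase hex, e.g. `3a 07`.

addr_hi (9b) val=164 bits=0xa4 at bit 0: 0x000000a4
tag (18b) val=242948 bits=0x3b504 at bit 9: 0x076a08a4
ver (5b) val=15 bits=0xf at bit 27: 0x7f6a08a4
word = 0x7f6a08a4 → little-endian bytes:
  [0]=0xa4  [1]=0x08  [2]=0x6a  [3]=0x7f

a4 08 6a 7f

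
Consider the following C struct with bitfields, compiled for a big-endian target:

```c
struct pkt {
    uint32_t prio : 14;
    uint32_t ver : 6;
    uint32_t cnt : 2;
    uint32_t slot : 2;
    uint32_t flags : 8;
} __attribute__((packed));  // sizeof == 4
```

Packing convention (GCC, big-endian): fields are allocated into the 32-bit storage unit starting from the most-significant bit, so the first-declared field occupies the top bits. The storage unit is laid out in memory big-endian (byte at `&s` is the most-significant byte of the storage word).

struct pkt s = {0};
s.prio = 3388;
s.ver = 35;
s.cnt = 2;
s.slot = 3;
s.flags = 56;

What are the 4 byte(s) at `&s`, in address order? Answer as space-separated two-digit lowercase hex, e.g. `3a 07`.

prio:14 = 3388 → 0xd3c << 18 → word 0x34f00000
ver:6 = 35 → 0x23 << 12 → word 0x34f23000
cnt:2 = 2 → 0x2 << 10 → word 0x34f23800
slot:2 = 3 → 0x3 << 8 → word 0x34f23b00
flags:8 = 56 → 0x38 << 0 → word 0x34f23b38
word = 0x34f23b38 → big-endian bytes:
  [0]=0x34  [1]=0xf2  [2]=0x3b  [3]=0x38

34 f2 3b 38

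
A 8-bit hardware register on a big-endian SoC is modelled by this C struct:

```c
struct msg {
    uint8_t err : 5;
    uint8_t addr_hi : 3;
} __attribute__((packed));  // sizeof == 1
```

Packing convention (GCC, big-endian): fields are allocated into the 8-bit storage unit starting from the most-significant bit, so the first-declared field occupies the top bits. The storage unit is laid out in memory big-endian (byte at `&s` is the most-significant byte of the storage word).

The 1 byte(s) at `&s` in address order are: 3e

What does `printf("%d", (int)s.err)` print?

7

[0]=0x3e (big-endian) → word 0x3e
err [3+:5] = (word>>3) & 0x1f = 7  ←
addr_hi [0+:3] = (word>>0) & 0x7 = 6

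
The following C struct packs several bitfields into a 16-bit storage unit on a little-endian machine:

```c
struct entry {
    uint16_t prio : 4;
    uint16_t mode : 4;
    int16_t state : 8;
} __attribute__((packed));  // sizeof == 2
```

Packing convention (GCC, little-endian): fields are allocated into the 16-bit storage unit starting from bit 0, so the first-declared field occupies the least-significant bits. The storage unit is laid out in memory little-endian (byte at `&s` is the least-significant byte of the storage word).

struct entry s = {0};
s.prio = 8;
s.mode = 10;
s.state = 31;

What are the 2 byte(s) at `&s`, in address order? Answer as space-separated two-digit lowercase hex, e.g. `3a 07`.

[0+:4] prio=8 & 0xf = 0x8; word=0x0008
[4+:4] mode=10 & 0xf = 0xa; word=0x00a8
[8+:8] state=31 & 0xff = 0x1f; word=0x1fa8
word = 0x1fa8 → little-endian bytes:
  [0]=0xa8  [1]=0x1f

a8 1f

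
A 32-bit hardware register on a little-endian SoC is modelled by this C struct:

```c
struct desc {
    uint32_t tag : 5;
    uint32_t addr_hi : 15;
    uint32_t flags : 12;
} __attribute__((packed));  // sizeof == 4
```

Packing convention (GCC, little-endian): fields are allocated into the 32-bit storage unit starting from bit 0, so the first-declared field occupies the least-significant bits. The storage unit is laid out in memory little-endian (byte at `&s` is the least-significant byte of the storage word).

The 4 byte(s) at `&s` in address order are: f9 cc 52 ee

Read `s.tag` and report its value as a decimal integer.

25

[0]=0xf9 [1]=0xcc [2]=0x52 [3]=0xee (little-endian) → word 0xee52ccf9
tag [0+:5] = (word>>0) & 0x1f = 25  ←
addr_hi [5+:15] = (word>>5) & 0x7fff = 5735
flags [20+:12] = (word>>20) & 0xfff = 3813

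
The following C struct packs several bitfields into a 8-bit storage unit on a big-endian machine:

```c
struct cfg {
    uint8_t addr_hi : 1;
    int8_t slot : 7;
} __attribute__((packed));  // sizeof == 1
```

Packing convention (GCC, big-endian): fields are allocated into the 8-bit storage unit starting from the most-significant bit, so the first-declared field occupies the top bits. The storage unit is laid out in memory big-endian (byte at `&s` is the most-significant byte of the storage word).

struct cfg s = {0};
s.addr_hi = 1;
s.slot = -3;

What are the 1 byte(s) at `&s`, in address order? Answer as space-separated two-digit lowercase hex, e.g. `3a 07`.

[7+:1] addr_hi=1 & 0x1 = 0x1; word=0x80
[0+:7] slot=-3 & 0x7f = 0x7d; word=0xfd
word = 0xfd → big-endian bytes:
  [0]=0xfd

fd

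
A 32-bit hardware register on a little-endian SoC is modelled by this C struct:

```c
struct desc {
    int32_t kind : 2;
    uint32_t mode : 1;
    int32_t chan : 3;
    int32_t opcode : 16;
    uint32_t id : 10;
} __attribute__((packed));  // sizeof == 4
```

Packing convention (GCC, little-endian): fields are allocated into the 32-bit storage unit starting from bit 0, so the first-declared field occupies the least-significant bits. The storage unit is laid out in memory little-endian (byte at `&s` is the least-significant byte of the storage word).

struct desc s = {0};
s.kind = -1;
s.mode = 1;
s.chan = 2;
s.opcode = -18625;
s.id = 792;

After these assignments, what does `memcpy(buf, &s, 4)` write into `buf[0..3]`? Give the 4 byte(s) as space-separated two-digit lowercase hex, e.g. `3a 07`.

kind:2 = -1 → 0x3 << 0 → word 0x00000003
mode:1 = 1 → 0x1 << 2 → word 0x00000007
chan:3 = 2 → 0x2 << 3 → word 0x00000017
opcode:16 = -18625 → 0xb73f << 6 → word 0x002dcfd7
id:10 = 792 → 0x318 << 22 → word 0xc62dcfd7
word = 0xc62dcfd7 → little-endian bytes:
  [0]=0xd7  [1]=0xcf  [2]=0x2d  [3]=0xc6

d7 cf 2d c6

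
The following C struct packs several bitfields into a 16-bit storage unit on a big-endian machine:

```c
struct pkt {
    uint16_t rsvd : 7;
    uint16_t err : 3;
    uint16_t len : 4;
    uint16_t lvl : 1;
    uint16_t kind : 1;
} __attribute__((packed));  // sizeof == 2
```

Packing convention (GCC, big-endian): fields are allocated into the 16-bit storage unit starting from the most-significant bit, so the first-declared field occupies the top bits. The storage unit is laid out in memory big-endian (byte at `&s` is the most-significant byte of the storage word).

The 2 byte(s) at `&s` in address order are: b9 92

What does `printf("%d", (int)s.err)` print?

[0]=0xb9 [1]=0x92 (big-endian) → word 0xb992
rsvd [9+:7] = (word>>9) & 0x7f = 92
err [6+:3] = (word>>6) & 0x7 = 6  ←
len [2+:4] = (word>>2) & 0xf = 4
lvl [1+:1] = (word>>1) & 0x1 = 1
kind [0+:1] = (word>>0) & 0x1 = 0

6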